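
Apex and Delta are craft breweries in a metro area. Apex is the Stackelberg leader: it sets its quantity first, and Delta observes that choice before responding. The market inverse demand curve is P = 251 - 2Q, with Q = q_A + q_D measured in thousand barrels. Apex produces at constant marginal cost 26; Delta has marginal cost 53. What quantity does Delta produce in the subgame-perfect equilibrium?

18

Solve by backward induction. Given q_A, the follower Delta maximises π_D = (251 - 2q_A - 2q_D)q_D - 53q_D.
Setting the follower's marginal profit to zero, 198 - 2q_A - 4q_D = 0, i.e. q_D = (198 - 2q_A)/4.
The leader anticipates this reaction. Substituting into P = 251 - 2Q gives P = 152 - q_A, so π_A = (152 - q_A)q_A - 26q_A.
Leader FOC: 126 - 2q_A = 0, so q_A = 63.
Then q_D = (198 - 2·63)/4 = 18.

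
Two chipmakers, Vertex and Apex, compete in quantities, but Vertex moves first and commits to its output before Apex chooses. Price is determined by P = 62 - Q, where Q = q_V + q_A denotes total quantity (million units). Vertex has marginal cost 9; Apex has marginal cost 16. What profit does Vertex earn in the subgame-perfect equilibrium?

450

Solve by backward induction. Given q_V, the follower Apex maximises π_A = (62 - q_V - q_A)q_A - 16q_A.
Follower FOC: 46 - q_V - 2q_A = 0, so q_A(q_V) = (46 - q_V)/2.
The leader anticipates this reaction. Substituting into P = 62 - Q gives P = 39 - (1/2)q_V, so π_V = (39 - (1/2)q_V)q_V - 9q_V.
Leader FOC: 30 - q_V = 0, so q_V = 30.
Then q_A = (46 - 30)/2 = 8.
Price P = 62 - 38 = 24.
Vertex's profit: (24 - 9)·30 = 450.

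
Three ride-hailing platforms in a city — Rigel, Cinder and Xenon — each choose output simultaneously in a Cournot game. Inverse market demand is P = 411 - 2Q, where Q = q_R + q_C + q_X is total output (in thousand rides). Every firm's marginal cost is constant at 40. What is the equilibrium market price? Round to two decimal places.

132.75

Each firm earns π_i = (411 - 2Q)q_i - 40q_i.
Setting ∂π_i/∂q_i = 0 with rivals' quantities fixed: 371 - 4q_i - 2·Σ_{j≠i} q_j = 0.
By symmetry each firm produces the same amount; substituting Σ_{j≠i} q_j = 2q_i yields q_i = 371/8.
Total output Q = 1113/8, so price P = 411 - 2·(1113/8) = 531/4.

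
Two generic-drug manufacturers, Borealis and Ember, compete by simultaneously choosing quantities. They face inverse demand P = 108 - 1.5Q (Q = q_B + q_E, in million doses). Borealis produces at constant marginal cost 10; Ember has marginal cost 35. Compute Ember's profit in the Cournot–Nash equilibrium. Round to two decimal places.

Borealis's profit: π_B = (108 - 1.5Q)q_B - (10q_B). Setting ∂π_B/∂q_B = 0: 98 - 3q_B - (3/2)(q_E) = 0.
Ember's profit: π_E = (108 - 1.5Q)q_E - (35q_E). Setting ∂π_E/∂q_E = 0: 73 - 3q_E - (3/2)(q_B) = 0.
Rearranging gives the reaction functions q_B = (98 - (3/2)q_E)/3 and q_E = (73 - (3/2)q_B)/3.
Solving the pair: q_B = 82/3, q_E = 32/3.
Price P = 108 - (3/2)·38 = 51.
Ember's profit: (51 - 35)·(32/3) = 512/3.

170.67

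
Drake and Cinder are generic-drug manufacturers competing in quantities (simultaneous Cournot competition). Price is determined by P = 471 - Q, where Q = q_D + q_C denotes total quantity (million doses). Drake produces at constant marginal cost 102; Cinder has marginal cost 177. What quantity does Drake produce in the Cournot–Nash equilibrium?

Drake's profit: π_D = (471 - Q)q_D - (102q_D). Setting ∂π_D/∂q_D = 0: 369 - 2q_D - (q_C) = 0.
Cinder's profit: π_C = (471 - Q)q_C - (177q_C). Setting ∂π_C/∂q_C = 0: 294 - 2q_C - (q_D) = 0.
So q_D = (369 - q_C)/2 and q_C = (294 - q_D)/2.
Substituting one into the other gives q_D = 148 and q_C = 73.

148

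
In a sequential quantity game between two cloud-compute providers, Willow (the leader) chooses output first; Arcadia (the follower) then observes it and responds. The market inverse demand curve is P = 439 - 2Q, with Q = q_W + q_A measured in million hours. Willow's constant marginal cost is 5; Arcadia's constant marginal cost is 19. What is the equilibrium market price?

117

Solve by backward induction. Given q_W, the follower Arcadia maximises π_A = (439 - 2q_W - 2q_A)q_A - 19q_A.
∂π_A/∂q_A = 420 - 2q_W - 4q_A = 0 gives the reaction function q_A = (420 - 2q_W)/4.
Willow substitutes q_A(q_W) into its own profit: π_W = q_W(439 - 2q_W - (420 - 2q_W)/2) - 5q_W = (229 - q_W)q_W - 5q_W.
The leader's first-order condition 224 - 2q_W = 0 yields q_W = 112.
Then q_A = (420 - 2·112)/4 = 49.
Total output Q = 161, so price P = 439 - 2·161 = 117.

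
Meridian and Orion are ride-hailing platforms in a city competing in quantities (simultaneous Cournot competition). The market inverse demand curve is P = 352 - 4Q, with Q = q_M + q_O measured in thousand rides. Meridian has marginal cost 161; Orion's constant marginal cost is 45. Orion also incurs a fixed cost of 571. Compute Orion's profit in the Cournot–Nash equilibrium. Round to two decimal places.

Meridian's profit: π_M = (352 - 4Q)q_M - (161q_M). Setting ∂π_M/∂q_M = 0: 191 - 8q_M - 4(q_O) = 0.
Orion's first-order condition: 307 - 8q_O - 4(q_M) = 0.
Rearranging gives the reaction functions q_M = (191 - 4q_O)/8 and q_O = (307 - 4q_M)/8.
Solving the pair: q_M = 25/4, q_O = 141/4.
Price P = 352 - 4·(83/2) = 186.
Orion's profit: (186 - 45)·(141/4) - 571 = 4399.2500.

4399.25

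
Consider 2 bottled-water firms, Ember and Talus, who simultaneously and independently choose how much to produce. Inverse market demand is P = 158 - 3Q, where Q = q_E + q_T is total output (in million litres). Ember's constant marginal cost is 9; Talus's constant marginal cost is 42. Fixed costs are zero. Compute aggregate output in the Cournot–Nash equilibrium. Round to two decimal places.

Ember's profit: π_E = (158 - 3Q)q_E - (9q_E). Setting ∂π_E/∂q_E = 0: 149 - 6q_E - 3(q_T) = 0.
Talus's first-order condition: 116 - 6q_T - 3(q_E) = 0.
Best responses: q_E = (149 - 3q_T)/6, q_T = (116 - 3q_E)/6.
Solving the pair: q_E = 182/9, q_T = 83/9.
Total output Q = 182/9 + 83/9 = 265/9.

29.44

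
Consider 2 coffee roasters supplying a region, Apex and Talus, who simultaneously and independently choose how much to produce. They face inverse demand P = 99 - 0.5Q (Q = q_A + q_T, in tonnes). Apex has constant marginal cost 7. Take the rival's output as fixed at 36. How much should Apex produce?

With the rival's output fixed at 36, Apex's profit is π_A = (99 - (1/2)·36 - (1/2)q_A)q_A - (7q_A) = (81 - (1/2)q_A)q_A - (7q_A).
∂π_A/∂q_A = 74 - q_A = 0, so q_A = 74.

74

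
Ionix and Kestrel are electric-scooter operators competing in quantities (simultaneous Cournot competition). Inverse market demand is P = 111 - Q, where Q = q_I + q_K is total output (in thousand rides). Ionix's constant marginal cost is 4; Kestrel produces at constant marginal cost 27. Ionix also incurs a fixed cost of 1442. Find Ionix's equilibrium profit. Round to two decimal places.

435.78

Ionix's profit: π_I = (111 - Q)q_I - (4q_I). Setting ∂π_I/∂q_I = 0: 107 - 2q_I - (q_K) = 0.
Kestrel's first-order condition: 84 - 2q_K - (q_I) = 0.
Best responses: q_I = (107 - q_K)/2, q_K = (84 - q_I)/2.
Solving the pair: q_I = 130/3, q_K = 61/3.
Price P = 111 - 191/3 = 142/3.
Ionix's profit: (142/3 - 4)·(130/3) - 1442 = 435.7778.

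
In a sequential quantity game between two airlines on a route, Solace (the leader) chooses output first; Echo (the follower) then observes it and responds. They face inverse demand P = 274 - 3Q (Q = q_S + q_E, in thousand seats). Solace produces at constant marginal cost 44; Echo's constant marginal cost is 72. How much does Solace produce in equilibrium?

43

Solve by backward induction. Given q_S, the follower Echo maximises π_E = (274 - 3q_S - 3q_E)q_E - 72q_E.
Setting the follower's marginal profit to zero, 202 - 3q_S - 6q_E = 0, i.e. q_E = (202 - 3q_S)/6.
Solace substitutes q_E(q_S) into its own profit: π_S = q_S(274 - 3q_S - (202 - 3q_S)/2) - 44q_S = (173 - (3/2)q_S)q_S - 44q_S.
Maximising: ∂π_S/∂q_S = 129 - 3q_S = 0, giving q_S = 43.
Then q_E = (202 - 3·43)/6 = 73/6.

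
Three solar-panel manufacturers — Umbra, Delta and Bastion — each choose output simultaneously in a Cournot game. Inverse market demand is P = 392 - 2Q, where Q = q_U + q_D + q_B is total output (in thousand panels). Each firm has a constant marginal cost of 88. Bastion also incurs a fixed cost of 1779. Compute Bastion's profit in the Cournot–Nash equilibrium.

1109

Each firm earns π_i = (392 - 2Q)q_i - 88q_i.
Setting ∂π_i/∂q_i = 0 with rivals' quantities fixed: 304 - 4q_i - 2·Σ_{j≠i} q_j = 0.
With identical firms every q_j equals q_i, so Σ_{j≠i} q_j = 2q_i and 304 = 8q_i, giving q_i = 38.
Price P = 392 - 2·114 = 164.
Bastion's profit: (164 - 88)·38 - 1779 = 1109.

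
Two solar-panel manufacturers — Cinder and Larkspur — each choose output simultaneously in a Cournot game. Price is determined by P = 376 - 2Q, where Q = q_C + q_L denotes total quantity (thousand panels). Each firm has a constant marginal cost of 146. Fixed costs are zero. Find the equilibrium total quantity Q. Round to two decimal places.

76.67

A representative firm's profit is π_i = q_i(376 - 2Q) - 146q_i.
First-order condition (treating rivals' output as given): 230 - 4q_i - 2q_j = 0.
With identical firms every q_j equals q_i, so q_j = q_i and 230 = 6q_i, giving q_i = 115/3.
Total output Q = 115/3 + 115/3 = 230/3.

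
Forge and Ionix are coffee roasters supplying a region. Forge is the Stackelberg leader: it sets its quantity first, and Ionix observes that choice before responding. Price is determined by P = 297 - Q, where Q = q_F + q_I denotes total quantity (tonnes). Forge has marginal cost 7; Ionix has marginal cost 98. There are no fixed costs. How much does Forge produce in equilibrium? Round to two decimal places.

Solve by backward induction. Given q_F, the follower Ionix maximises π_I = (297 - q_F - q_I)q_I - 98q_I.
Setting the follower's marginal profit to zero, 199 - q_F - 2q_I = 0, i.e. q_I = (199 - q_F)/2.
The leader anticipates this reaction. Substituting into P = 297 - Q gives P = 395/2 - (1/2)q_F, so π_F = (395/2 - (1/2)q_F)q_F - 7q_F.
The leader's first-order condition 381/2 - q_F = 0 yields q_F = 381/2.
Then q_I = (199 - 381/2)/2 = 17/4.

190.50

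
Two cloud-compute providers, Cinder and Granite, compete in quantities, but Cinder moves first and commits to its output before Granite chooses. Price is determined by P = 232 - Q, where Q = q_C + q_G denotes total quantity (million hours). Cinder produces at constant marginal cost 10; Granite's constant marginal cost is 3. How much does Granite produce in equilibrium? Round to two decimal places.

The follower Granite best-responds to any q_C: π_G = (232 - Q)q_G - 3q_G.
Follower FOC: 229 - q_C - 2q_G = 0, so q_G(q_C) = (229 - q_C)/2.
The leader anticipates this reaction. Substituting into P = 232 - Q gives P = 235/2 - (1/2)q_C, so π_C = (235/2 - (1/2)q_C)q_C - 10q_C.
The leader's first-order condition 215/2 - q_C = 0 yields q_C = 215/2.
Then q_G = (229 - 215/2)/2 = 243/4.

60.75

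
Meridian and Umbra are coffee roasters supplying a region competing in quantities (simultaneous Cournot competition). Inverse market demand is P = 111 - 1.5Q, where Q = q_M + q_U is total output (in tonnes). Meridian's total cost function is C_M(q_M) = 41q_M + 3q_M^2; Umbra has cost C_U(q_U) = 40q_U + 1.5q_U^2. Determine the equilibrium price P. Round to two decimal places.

Meridian's profit: π_M = (111 - 1.5Q)q_M - (41q_M + 3q_M²). Setting ∂π_M/∂q_M = 0: 70 - 9q_M - (3/2)(q_U) = 0.
Umbra's first-order condition: 71 - 6q_U - (3/2)(q_M) = 0.
Best responses: q_M = (70 - (3/2)q_U)/9, q_U = (71 - (3/2)q_M)/6.
Solving the pair: q_M = 418/69, q_U = 712/69.
Total output Q = 1130/69, so price P = 111 - (3/2)·(1130/69) = 1988/23.

86.43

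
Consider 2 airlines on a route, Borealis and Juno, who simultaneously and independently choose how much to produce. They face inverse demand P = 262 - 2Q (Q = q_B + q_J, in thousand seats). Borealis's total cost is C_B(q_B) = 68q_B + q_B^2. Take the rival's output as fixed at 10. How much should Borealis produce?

With the rival's output fixed at 10, Borealis's profit is π_B = (262 - 2·10 - 2q_B)q_B - (68q_B + q_B²) = (242 - 2q_B)q_B - (68q_B + q_B²).
∂π_B/∂q_B = 174 - 6q_B = 0, so q_B = 29.

29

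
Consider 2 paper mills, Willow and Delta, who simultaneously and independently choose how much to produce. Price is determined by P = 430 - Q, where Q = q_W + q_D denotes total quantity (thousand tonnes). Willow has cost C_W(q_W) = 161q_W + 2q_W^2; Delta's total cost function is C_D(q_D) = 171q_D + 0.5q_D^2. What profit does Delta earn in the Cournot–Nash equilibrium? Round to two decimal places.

8570.37

Willow's profit: π_W = (430 - Q)q_W - (161q_W + 2q_W²). Setting ∂π_W/∂q_W = 0: 269 - 6q_W - (q_D) = 0.
Delta's profit: π_D = (430 - Q)q_D - (171q_D + (1/2)q_D²). Setting ∂π_D/∂q_D = 0: 259 - 3q_D - (q_W) = 0.
Rearranging gives the reaction functions q_W = (269 - q_D)/6 and q_D = (259 - q_W)/3.
Solving the pair: q_W = 548/17, q_D = 1285/17.
Price P = 430 - 1833/17 = 322.1765.
Delta's profit: 322.1765·(1285/17) - 171·(1285/17) - (1/2)(1285/17)² = 8570.3720.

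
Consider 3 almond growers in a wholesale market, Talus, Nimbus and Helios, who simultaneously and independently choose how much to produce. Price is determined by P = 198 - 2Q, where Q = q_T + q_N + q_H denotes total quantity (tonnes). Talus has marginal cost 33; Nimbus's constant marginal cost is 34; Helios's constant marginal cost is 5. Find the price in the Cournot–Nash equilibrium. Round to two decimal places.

67.50

Talus's profit: π_T = (198 - 2Q)q_T - (33q_T). Setting ∂π_T/∂q_T = 0: 165 - 4q_T - 2(q_N + q_H) = 0.
Nimbus's profit: π_N = (198 - 2Q)q_N - (34q_N). Setting ∂π_N/∂q_N = 0: 164 - 4q_N - 2(q_T + q_H) = 0.
Helios's profit: π_H = (198 - 2Q)q_H - (5q_H). Setting ∂π_H/∂q_H = 0: 193 - 4q_H - 2(q_T + q_N) = 0.
Adding the 3 conditions: 522 − 4Q − 4Q = 0, i.e. Q = 261/4.
Back-substituting: q_T = (165 − 261/2)/2 = 69/4, q_N = (164 − 261/2)/2 = 67/4, q_H = (193 − 261/2)/2 = 125/4.
Total output Q = 261/4, so price P = 198 - 2·(261/4) = 135/2.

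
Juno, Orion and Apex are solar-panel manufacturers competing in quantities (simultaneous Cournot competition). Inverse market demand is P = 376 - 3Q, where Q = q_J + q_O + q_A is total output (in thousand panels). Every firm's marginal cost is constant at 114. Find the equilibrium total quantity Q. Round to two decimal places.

65.50

Each firm earns π_i = (376 - 3Q)q_i - 114q_i.
First-order condition (treating rivals' output as given): 262 - 6q_i - 3·Σ_{j≠i} q_j = 0.
With identical firms every q_j equals q_i, so Σ_{j≠i} q_j = 2q_i and 262 = 12q_i, giving q_i = 131/6.
Total output Q = 131/6 + 131/6 + 131/6 = 131/2.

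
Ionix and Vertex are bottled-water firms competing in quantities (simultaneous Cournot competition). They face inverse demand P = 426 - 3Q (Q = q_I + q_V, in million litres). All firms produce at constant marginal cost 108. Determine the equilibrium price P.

Each firm earns π_i = (426 - 3Q)q_i - 108q_i.
First-order condition (treating rivals' output as given): 318 - 6q_i - 3q_j = 0.
By symmetry each firm produces the same amount; substituting q_j = q_i yields q_i = 318/9 = 106/3.
Total output Q = 212/3, so price P = 426 - 3·(212/3) = 214.

214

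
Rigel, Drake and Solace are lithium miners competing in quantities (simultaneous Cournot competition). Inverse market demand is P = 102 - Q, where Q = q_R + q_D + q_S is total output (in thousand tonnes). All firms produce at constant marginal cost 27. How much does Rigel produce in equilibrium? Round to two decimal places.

Each firm earns π_i = (102 - Q)q_i - 27q_i.
First-order condition (treating rivals' output as given): 75 - 2q_i - Σ_{j≠i} q_j = 0.
With identical firms every q_j equals q_i, so Σ_{j≠i} q_j = 2q_i and 75 = 4q_i, giving q_i = 75/4.

18.75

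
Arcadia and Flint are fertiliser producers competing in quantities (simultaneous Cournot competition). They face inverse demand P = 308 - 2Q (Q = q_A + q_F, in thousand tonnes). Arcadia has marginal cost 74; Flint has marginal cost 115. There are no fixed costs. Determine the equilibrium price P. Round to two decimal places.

Arcadia's profit: π_A = (308 - 2Q)q_A - (74q_A). Setting ∂π_A/∂q_A = 0: 234 - 4q_A - 2(q_F) = 0.
Flint's first-order condition: 193 - 4q_F - 2(q_A) = 0.
Rearranging gives the reaction functions q_A = (234 - 2q_F)/4 and q_F = (193 - 2q_A)/4.
Solving the pair: q_A = 275/6, q_F = 76/3.
Total output Q = 427/6, so price P = 308 - 2·(427/6) = 497/3.

165.67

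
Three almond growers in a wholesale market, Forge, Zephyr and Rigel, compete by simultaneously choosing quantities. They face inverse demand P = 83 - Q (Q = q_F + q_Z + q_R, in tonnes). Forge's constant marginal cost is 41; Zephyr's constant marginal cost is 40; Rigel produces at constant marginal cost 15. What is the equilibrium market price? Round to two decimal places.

Forge's profit: π_F = (83 - Q)q_F - (41q_F). Setting ∂π_F/∂q_F = 0: 42 - 2q_F - (q_Z + q_R) = 0.
Zephyr's profit: π_Z = (83 - Q)q_Z - (40q_Z). Setting ∂π_Z/∂q_Z = 0: 43 - 2q_Z - (q_F + q_R) = 0.
Rigel's profit: π_R = (83 - Q)q_R - (15q_R). Setting ∂π_R/∂q_R = 0: 68 - 2q_R - (q_F + q_Z) = 0.
Adding the 3 conditions: 153 − 2Q − 2Q = 0, i.e. Q = 153/4.
Back-substituting: q_F = (42 − 153/4) = 15/4, q_Z = (43 − 153/4) = 19/4, q_R = (68 − 153/4) = 119/4.
Total output Q = 153/4, so price P = 83 - 153/4 = 179/4.

44.75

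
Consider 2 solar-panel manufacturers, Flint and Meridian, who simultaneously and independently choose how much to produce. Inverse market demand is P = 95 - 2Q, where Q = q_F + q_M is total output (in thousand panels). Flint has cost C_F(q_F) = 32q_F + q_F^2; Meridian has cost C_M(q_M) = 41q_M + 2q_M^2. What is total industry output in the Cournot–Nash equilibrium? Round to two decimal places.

13.50

Flint's profit: π_F = (95 - 2Q)q_F - (32q_F + q_F²). Setting ∂π_F/∂q_F = 0: 63 - 6q_F - 2(q_M) = 0.
Meridian's first-order condition: 54 - 8q_M - 2(q_F) = 0.
Rearranging gives the reaction functions q_F = (63 - 2q_M)/6 and q_M = (54 - 2q_F)/8.
Solving the pair: q_F = 9, q_M = 9/2.
Total output Q = 9 + 9/2 = 27/2.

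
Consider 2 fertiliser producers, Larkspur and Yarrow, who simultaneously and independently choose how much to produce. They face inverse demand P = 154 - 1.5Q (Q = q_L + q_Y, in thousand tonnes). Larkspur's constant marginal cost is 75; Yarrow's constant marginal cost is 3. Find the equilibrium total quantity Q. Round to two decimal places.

51.11

Larkspur's profit: π_L = (154 - 1.5Q)q_L - (75q_L). Setting ∂π_L/∂q_L = 0: 79 - 3q_L - (3/2)(q_Y) = 0.
Yarrow's first-order condition: 151 - 3q_Y - (3/2)(q_L) = 0.
Rearranging gives the reaction functions q_L = (79 - (3/2)q_Y)/3 and q_Y = (151 - (3/2)q_L)/3.
Solving the pair: q_L = 14/9, q_Y = 446/9.
Total output Q = 14/9 + 446/9 = 460/9.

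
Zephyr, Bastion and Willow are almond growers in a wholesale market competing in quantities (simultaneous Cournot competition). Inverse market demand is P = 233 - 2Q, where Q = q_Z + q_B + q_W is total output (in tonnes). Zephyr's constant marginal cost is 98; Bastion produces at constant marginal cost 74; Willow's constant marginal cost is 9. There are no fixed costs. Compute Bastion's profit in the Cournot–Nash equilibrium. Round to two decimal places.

Zephyr's profit: π_Z = (233 - 2Q)q_Z - (98q_Z). Setting ∂π_Z/∂q_Z = 0: 135 - 4q_Z - 2(q_B + q_W) = 0.
Bastion's first-order condition: 159 - 4q_B - 2(q_Z + q_W) = 0.
Willow's profit: π_W = (233 - 2Q)q_W - (9q_W). Setting ∂π_W/∂q_W = 0: 224 - 4q_W - 2(q_Z + q_B) = 0.
Summing all 3 equations gives 518 − 8Q = 0, hence Q = 259/4.
Back-substituting: q_Z = (135 − 259/2)/2 = 11/4, q_B = (159 − 259/2)/2 = 59/4, q_W = (224 − 259/2)/2 = 189/4.
Price P = 233 - 2·(259/4) = 207/2.
Bastion's profit: (207/2 - 74)·(59/4) = 435.1250.

435.13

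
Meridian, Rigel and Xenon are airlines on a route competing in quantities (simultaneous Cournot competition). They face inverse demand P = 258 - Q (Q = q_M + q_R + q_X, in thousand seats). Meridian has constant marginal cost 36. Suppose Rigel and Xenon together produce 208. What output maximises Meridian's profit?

With rivals' combined output fixed at 208, Meridian's profit is π_M = (258 - 208 - q_M)q_M - (36q_M) = (50 - q_M)q_M - (36q_M).
∂π_M/∂q_M = 14 - 2q_M = 0, so q_M = 7.

7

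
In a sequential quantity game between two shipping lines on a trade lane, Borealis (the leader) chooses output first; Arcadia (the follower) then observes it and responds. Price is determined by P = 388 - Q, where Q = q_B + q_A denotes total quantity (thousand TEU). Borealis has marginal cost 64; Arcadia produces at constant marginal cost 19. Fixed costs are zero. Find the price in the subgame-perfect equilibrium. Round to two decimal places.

133.75

The follower Arcadia best-responds to any q_B: π_A = (388 - Q)q_A - 19q_A.
Setting the follower's marginal profit to zero, 369 - q_B - 2q_A = 0, i.e. q_A = (369 - q_B)/2.
The leader anticipates this reaction. Substituting into P = 388 - Q gives P = 407/2 - (1/2)q_B, so π_B = (407/2 - (1/2)q_B)q_B - 64q_B.
Maximising: ∂π_B/∂q_B = 279/2 - q_B = 0, giving q_B = 279/2.
Then q_A = (369 - 279/2)/2 = 459/4.
Total output Q = 1017/4, so price P = 388 - 1017/4 = 535/4.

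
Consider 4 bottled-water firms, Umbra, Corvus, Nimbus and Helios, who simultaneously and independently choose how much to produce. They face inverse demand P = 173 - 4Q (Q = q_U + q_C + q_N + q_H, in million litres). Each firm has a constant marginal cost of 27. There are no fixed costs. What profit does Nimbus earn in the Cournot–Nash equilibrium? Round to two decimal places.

Each firm earns π_i = (173 - 4Q)q_i - 27q_i.
First-order condition (treating rivals' output as given): 146 - 8q_i - 4·Σ_{j≠i} q_j = 0.
By symmetry each firm produces the same amount; substituting Σ_{j≠i} q_j = 3q_i yields q_i = 146/20 = 73/10.
Price P = 173 - 4·(146/5) = 281/5.
Nimbus's profit: (281/5 - 27)·(73/10) = 213.1600.

213.16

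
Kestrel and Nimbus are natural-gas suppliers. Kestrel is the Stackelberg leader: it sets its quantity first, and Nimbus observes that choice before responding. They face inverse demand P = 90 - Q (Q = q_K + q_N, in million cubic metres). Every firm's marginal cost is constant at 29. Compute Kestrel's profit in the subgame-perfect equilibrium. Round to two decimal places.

465.13

Solve by backward induction. Given q_K, the follower Nimbus maximises π_N = (90 - q_K - q_N)q_N - 29q_N.
Setting the follower's marginal profit to zero, 61 - q_K - 2q_N = 0, i.e. q_N = (61 - q_K)/2.
Kestrel substitutes q_N(q_K) into its own profit: π_K = q_K(90 - q_K - (61 - q_K)/2) - 29q_K = (119/2 - (1/2)q_K)q_K - 29q_K.
The leader's first-order condition 61/2 - q_K = 0 yields q_K = 61/2.
Then q_N = (61 - 61/2)/2 = 61/4.
Price P = 90 - 183/4 = 177/4.
Kestrel's profit: (177/4 - 29)·(61/2) = 465.1250.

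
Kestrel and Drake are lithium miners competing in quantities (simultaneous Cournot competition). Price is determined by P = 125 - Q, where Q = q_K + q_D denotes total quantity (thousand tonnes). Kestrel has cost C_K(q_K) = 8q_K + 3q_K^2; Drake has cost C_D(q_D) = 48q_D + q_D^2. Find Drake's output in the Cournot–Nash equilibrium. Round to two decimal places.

Kestrel's profit: π_K = (125 - Q)q_K - (8q_K + 3q_K²). Setting ∂π_K/∂q_K = 0: 117 - 8q_K - (q_D) = 0.
Drake's profit: π_D = (125 - Q)q_D - (48q_D + q_D²). Setting ∂π_D/∂q_D = 0: 77 - 4q_D - (q_K) = 0.
Rearranging gives the reaction functions q_K = (117 - q_D)/8 and q_D = (77 - q_K)/4.
Substituting one into the other gives q_K = 391/31 and q_D = 499/31.

16.10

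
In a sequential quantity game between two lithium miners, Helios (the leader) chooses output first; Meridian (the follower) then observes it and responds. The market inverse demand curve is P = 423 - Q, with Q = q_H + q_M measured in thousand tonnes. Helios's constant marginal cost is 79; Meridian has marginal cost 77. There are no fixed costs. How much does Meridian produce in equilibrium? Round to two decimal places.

87.50

The follower Meridian best-responds to any q_H: π_M = (423 - Q)q_M - 77q_M.
Follower FOC: 346 - q_H - 2q_M = 0, so q_M(q_H) = (346 - q_H)/2.
Helios substitutes q_M(q_H) into its own profit: π_H = q_H(423 - q_H - (346 - q_H)/2) - 79q_H = (250 - (1/2)q_H)q_H - 79q_H.
Maximising: ∂π_H/∂q_H = 171 - q_H = 0, giving q_H = 171.
Then q_M = (346 - 171)/2 = 175/2.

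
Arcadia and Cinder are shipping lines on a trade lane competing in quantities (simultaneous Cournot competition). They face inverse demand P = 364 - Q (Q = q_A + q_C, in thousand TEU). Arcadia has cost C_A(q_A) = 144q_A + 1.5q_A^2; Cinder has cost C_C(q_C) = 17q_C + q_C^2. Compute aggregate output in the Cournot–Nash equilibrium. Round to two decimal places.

107.79

Arcadia's profit: π_A = (364 - Q)q_A - (144q_A + (3/2)q_A²). Setting ∂π_A/∂q_A = 0: 220 - 5q_A - (q_C) = 0.
Cinder's profit: π_C = (364 - Q)q_C - (17q_C + q_C²). Setting ∂π_C/∂q_C = 0: 347 - 4q_C - (q_A) = 0.
Rearranging gives the reaction functions q_A = (220 - q_C)/5 and q_C = (347 - q_A)/4.
Substituting one into the other gives q_A = 533/19 and q_C = 1515/19.
Total output Q = 533/19 + 1515/19 = 107.7895.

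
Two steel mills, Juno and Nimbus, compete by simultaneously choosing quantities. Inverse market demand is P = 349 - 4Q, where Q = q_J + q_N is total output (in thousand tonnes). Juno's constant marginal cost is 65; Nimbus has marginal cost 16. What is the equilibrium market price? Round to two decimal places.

Juno's profit: π_J = (349 - 4Q)q_J - (65q_J). Setting ∂π_J/∂q_J = 0: 284 - 8q_J - 4(q_N) = 0.
Nimbus's profit: π_N = (349 - 4Q)q_N - (16q_N). Setting ∂π_N/∂q_N = 0: 333 - 8q_N - 4(q_J) = 0.
So q_J = (284 - 4q_N)/8 and q_N = (333 - 4q_J)/8.
Solving the pair: q_J = 235/12, q_N = 191/6.
Total output Q = 617/12, so price P = 349 - 4·(617/12) = 430/3.

143.33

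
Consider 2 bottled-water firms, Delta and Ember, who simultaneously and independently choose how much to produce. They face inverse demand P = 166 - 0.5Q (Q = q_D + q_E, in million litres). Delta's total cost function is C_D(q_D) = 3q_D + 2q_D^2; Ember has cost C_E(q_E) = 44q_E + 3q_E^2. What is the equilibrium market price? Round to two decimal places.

142.86

Delta's profit: π_D = (166 - 0.5Q)q_D - (3q_D + 2q_D²). Setting ∂π_D/∂q_D = 0: 163 - 5q_D - (1/2)(q_E) = 0.
Ember's profit: π_E = (166 - 0.5Q)q_E - (44q_E + 3q_E²). Setting ∂π_E/∂q_E = 0: 122 - 7q_E - (1/2)(q_D) = 0.
Rearranging gives the reaction functions q_D = (163 - (1/2)q_E)/5 and q_E = (122 - (1/2)q_D)/7.
Solving the pair: q_D = 31.0791, q_E = 15.2086.
Total output Q = 46.2878, so price P = 166 - (1/2)·46.2878 = 142.8561.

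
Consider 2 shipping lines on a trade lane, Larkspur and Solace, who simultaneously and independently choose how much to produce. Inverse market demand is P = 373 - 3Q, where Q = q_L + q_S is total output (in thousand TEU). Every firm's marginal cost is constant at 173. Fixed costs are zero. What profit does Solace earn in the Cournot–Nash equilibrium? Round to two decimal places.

1481.48

A representative firm's profit is π_i = q_i(373 - 3Q) - 173q_i.
Setting ∂π_i/∂q_i = 0 with rivals' quantities fixed: 200 - 6q_i - 3q_j = 0.
With identical firms every q_j equals q_i, so q_j = q_i and 200 = 9q_i, giving q_i = 200/9.
Price P = 373 - 3·(400/9) = 719/3.
Solace's profit: (719/3 - 173)·(200/9) = 1481.4815.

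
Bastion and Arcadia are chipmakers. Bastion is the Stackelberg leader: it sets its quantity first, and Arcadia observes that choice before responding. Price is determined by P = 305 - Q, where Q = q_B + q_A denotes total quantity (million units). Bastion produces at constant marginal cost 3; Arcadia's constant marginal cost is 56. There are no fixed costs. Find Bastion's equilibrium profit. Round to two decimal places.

Solve by backward induction. Given q_B, the follower Arcadia maximises π_A = (305 - q_B - q_A)q_A - 56q_A.
∂π_A/∂q_A = 249 - q_B - 2q_A = 0 gives the reaction function q_A = (249 - q_B)/2.
The leader anticipates this reaction. Substituting into P = 305 - Q gives P = 361/2 - (1/2)q_B, so π_B = (361/2 - (1/2)q_B)q_B - 3q_B.
Leader FOC: 355/2 - q_B = 0, so q_B = 355/2.
Then q_A = (249 - 355/2)/2 = 143/4.
Price P = 305 - 853/4 = 367/4.
Bastion's profit: (367/4 - 3)·(355/2) = 15753.1250.

15753.13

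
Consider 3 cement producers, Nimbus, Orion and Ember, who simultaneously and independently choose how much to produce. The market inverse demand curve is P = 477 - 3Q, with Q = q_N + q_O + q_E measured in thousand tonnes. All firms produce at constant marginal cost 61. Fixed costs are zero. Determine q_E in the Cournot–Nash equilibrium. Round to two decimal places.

Each firm earns π_i = (477 - 3Q)q_i - 61q_i.
First-order condition (treating rivals' output as given): 416 - 6q_i - 3·Σ_{j≠i} q_j = 0.
By symmetry each firm produces the same amount; substituting Σ_{j≠i} q_j = 2q_i yields q_i = 416/12 = 104/3.

34.67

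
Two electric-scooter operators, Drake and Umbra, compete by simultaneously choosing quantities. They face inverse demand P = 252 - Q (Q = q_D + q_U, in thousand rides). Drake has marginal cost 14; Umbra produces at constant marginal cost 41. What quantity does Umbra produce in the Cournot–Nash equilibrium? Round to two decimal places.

61.33

Drake's profit: π_D = (252 - Q)q_D - (14q_D). Setting ∂π_D/∂q_D = 0: 238 - 2q_D - (q_U) = 0.
Umbra's first-order condition: 211 - 2q_U - (q_D) = 0.
So q_D = (238 - q_U)/2 and q_U = (211 - q_D)/2.
Solving the pair: q_D = 265/3, q_U = 184/3.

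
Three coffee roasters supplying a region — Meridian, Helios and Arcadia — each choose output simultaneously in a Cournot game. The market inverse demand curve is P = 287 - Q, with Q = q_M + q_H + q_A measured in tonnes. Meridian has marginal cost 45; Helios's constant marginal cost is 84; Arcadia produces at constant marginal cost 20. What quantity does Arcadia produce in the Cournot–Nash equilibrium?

Meridian's profit: π_M = (287 - Q)q_M - (45q_M). Setting ∂π_M/∂q_M = 0: 242 - 2q_M - (q_H + q_A) = 0.
Helios's first-order condition: 203 - 2q_H - (q_M + q_A) = 0.
Arcadia's profit: π_A = (287 - Q)q_A - (20q_A). Setting ∂π_A/∂q_A = 0: 267 - 2q_A - (q_M + q_H) = 0.
Adding the 3 first-order conditions: 712 − 4Q = 0, so Q = 178.
Back-substituting: q_M = (242 − 178) = 64, q_H = (203 − 178) = 25, q_A = (267 − 178) = 89.

89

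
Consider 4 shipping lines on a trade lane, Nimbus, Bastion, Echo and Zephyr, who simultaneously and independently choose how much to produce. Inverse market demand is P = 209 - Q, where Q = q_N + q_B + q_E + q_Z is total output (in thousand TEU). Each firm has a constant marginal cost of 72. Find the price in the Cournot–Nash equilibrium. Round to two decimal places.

99.40

Each firm earns π_i = (209 - Q)q_i - 72q_i.
Setting ∂π_i/∂q_i = 0 with rivals' quantities fixed: 137 - 2q_i - Σ_{j≠i} q_j = 0.
With identical firms every q_j equals q_i, so Σ_{j≠i} q_j = 3q_i and 137 = 5q_i, giving q_i = 137/5.
Total output Q = 548/5, so price P = 209 - 548/5 = 497/5.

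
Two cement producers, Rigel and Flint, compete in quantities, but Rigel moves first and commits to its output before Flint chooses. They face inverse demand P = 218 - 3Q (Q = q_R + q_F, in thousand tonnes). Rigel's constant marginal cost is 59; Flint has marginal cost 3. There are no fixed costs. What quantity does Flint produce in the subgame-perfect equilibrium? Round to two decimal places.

Solve by backward induction. Given q_R, the follower Flint maximises π_F = (218 - 3q_R - 3q_F)q_F - 3q_F.
Follower FOC: 215 - 3q_R - 6q_F = 0, so q_F(q_R) = (215 - 3q_R)/6.
Rigel substitutes q_F(q_R) into its own profit: π_R = q_R(218 - 3q_R - (215 - 3q_R)/2) - 59q_R = (221/2 - (3/2)q_R)q_R - 59q_R.
Maximising: ∂π_R/∂q_R = 103/2 - 3q_R = 0, giving q_R = 103/6.
Then q_F = (215 - 3·(103/6))/6 = 109/4.

27.25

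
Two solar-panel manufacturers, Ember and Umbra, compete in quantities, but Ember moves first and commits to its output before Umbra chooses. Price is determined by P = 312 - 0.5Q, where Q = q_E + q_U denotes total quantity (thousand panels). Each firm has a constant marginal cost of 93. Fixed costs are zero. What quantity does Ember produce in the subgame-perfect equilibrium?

219

The follower Umbra best-responds to any q_E: π_U = (312 - 0.5Q)q_U - 93q_U.
Follower FOC: 219 - (1/2)q_E - q_U = 0, so q_U(q_E) = (219 - (1/2)q_E).
The leader anticipates this reaction. Substituting into P = 312 - 0.5Q gives P = 405/2 - (1/4)q_E, so π_E = (405/2 - (1/4)q_E)q_E - 93q_E.
Maximising: ∂π_E/∂q_E = 219/2 - (1/2)q_E = 0, giving q_E = 219.
Then q_U = (219 - (1/2)·219) = 219/2.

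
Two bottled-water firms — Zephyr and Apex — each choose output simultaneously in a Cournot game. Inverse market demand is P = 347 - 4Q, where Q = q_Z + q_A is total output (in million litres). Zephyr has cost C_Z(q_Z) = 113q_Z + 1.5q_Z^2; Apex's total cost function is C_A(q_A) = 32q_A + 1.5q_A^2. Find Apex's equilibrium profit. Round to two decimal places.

3190.67

Zephyr's profit: π_Z = (347 - 4Q)q_Z - (113q_Z + (3/2)q_Z²). Setting ∂π_Z/∂q_Z = 0: 234 - 11q_Z - 4(q_A) = 0.
Apex's first-order condition: 315 - 11q_A - 4(q_Z) = 0.
Rearranging gives the reaction functions q_Z = (234 - 4q_A)/11 and q_A = (315 - 4q_Z)/11.
Substituting one into the other gives q_Z = 438/35 and q_A = 843/35.
Price P = 347 - 4·(183/5) = 1003/5.
Apex's profit: (1003/5)·(843/35) - 32·(843/35) - (3/2)(843/35)² = 3190.6690.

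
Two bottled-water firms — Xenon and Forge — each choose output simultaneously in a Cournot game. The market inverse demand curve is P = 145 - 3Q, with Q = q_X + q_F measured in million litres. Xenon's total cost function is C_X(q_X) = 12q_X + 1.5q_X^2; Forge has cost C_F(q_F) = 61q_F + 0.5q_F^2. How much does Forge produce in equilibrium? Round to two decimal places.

Xenon's profit: π_X = (145 - 3Q)q_X - (12q_X + (3/2)q_X²). Setting ∂π_X/∂q_X = 0: 133 - 9q_X - 3(q_F) = 0.
Forge's first-order condition: 84 - 7q_F - 3(q_X) = 0.
Best responses: q_X = (133 - 3q_F)/9, q_F = (84 - 3q_X)/7.
Solving the pair: q_X = 679/54, q_F = 119/18.

6.61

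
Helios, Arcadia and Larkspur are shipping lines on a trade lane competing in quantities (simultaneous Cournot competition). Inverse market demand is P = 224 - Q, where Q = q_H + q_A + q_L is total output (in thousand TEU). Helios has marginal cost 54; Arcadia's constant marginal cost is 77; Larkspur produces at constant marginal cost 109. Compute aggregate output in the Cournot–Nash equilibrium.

Helios's profit: π_H = (224 - Q)q_H - (54q_H). Setting ∂π_H/∂q_H = 0: 170 - 2q_H - (q_A + q_L) = 0.
Arcadia's first-order condition: 147 - 2q_A - (q_H + q_L) = 0.
Larkspur's first-order condition: 115 - 2q_L - (q_H + q_A) = 0.
Adding the 3 first-order conditions: 432 − 4Q = 0, so Q = 108.
Back-substituting: q_H = (170 − 108) = 62, q_A = (147 − 108) = 39, q_L = (115 − 108) = 7.
Total output Q = 62 + 39 + 7 = 108.

108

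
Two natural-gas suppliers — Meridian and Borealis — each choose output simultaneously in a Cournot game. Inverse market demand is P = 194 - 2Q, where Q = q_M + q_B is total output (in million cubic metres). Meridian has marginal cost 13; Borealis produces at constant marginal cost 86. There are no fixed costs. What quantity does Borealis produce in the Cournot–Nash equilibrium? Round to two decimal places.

Meridian's profit: π_M = (194 - 2Q)q_M - (13q_M). Setting ∂π_M/∂q_M = 0: 181 - 4q_M - 2(q_B) = 0.
Borealis's profit: π_B = (194 - 2Q)q_B - (86q_B). Setting ∂π_B/∂q_B = 0: 108 - 4q_B - 2(q_M) = 0.
Rearranging gives the reaction functions q_M = (181 - 2q_B)/4 and q_B = (108 - 2q_M)/4.
Solving the pair: q_M = 127/3, q_B = 35/6.

5.83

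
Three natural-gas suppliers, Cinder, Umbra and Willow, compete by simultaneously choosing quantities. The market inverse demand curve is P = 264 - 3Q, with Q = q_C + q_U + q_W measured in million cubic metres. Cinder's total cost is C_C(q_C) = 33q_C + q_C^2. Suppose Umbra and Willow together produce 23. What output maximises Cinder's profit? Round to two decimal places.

20.25

With rivals' combined output fixed at 23, Cinder's profit is π_C = (264 - 3·23 - 3q_C)q_C - (33q_C + q_C²) = (195 - 3q_C)q_C - (33q_C + q_C²).
∂π_C/∂q_C = 162 - 8q_C = 0, so q_C = 81/4.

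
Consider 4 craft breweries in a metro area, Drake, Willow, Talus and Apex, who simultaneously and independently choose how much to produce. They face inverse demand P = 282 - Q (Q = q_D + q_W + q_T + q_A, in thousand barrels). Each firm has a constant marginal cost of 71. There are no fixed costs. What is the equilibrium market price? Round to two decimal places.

113.20

A representative firm's profit is π_i = q_i(282 - Q) - 71q_i.
First-order condition (treating rivals' output as given): 211 - 2q_i - Σ_{j≠i} q_j = 0.
With identical firms every q_j equals q_i, so Σ_{j≠i} q_j = 3q_i and 211 = 5q_i, giving q_i = 211/5.
Total output Q = 844/5, so price P = 282 - 844/5 = 566/5.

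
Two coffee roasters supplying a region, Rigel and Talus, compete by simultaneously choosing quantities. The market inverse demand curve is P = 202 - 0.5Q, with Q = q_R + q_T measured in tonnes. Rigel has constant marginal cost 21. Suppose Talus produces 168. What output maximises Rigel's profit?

97

With the rival's output fixed at 168, Rigel's profit is π_R = (202 - (1/2)·168 - (1/2)q_R)q_R - (21q_R) = (118 - (1/2)q_R)q_R - (21q_R).
∂π_R/∂q_R = 97 - q_R = 0, so q_R = 97.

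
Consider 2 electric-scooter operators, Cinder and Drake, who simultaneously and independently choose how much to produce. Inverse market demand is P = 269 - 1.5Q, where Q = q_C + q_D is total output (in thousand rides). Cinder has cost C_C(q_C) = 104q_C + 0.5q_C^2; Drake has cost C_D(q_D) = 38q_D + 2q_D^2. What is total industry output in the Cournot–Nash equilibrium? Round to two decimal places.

57.67

Cinder's profit: π_C = (269 - 1.5Q)q_C - (104q_C + (1/2)q_C²). Setting ∂π_C/∂q_C = 0: 165 - 4q_C - (3/2)(q_D) = 0.
Drake's first-order condition: 231 - 7q_D - (3/2)(q_C) = 0.
Best responses: q_C = (165 - (3/2)q_D)/4, q_D = (231 - (3/2)q_C)/7.
Solving the pair: q_C = 31.3981, q_D = 26.2718.
Total output Q = 31.3981 + 26.2718 = 57.6699.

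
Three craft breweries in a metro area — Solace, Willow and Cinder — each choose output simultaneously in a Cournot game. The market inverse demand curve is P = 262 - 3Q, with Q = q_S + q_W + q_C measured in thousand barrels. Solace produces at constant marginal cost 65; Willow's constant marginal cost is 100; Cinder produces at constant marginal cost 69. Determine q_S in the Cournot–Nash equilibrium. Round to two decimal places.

Solace's profit: π_S = (262 - 3Q)q_S - (65q_S). Setting ∂π_S/∂q_S = 0: 197 - 6q_S - 3(q_W + q_C) = 0.
Willow's first-order condition: 162 - 6q_W - 3(q_S + q_C) = 0.
Cinder's first-order condition: 193 - 6q_C - 3(q_S + q_W) = 0.
Adding the 3 conditions: 552 − 6Q − 6Q = 0, i.e. Q = 46.
Back-substituting: q_S = (197 − 138)/3 = 59/3, q_W = (162 − 138)/3 = 8, q_C = (193 − 138)/3 = 55/3.

19.67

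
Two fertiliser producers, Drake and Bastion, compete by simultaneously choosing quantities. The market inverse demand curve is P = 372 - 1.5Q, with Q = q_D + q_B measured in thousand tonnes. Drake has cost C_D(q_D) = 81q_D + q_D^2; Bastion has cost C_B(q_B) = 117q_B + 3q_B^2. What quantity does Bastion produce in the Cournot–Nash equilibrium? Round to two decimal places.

Drake's profit: π_D = (372 - 1.5Q)q_D - (81q_D + q_D²). Setting ∂π_D/∂q_D = 0: 291 - 5q_D - (3/2)(q_B) = 0.
Bastion's profit: π_B = (372 - 1.5Q)q_B - (117q_B + 3q_B²). Setting ∂π_B/∂q_B = 0: 255 - 9q_B - (3/2)(q_D) = 0.
Best responses: q_D = (291 - (3/2)q_B)/5, q_B = (255 - (3/2)q_D)/9.
Substituting one into the other gives q_D = 994/19 and q_B = 1118/57.

19.61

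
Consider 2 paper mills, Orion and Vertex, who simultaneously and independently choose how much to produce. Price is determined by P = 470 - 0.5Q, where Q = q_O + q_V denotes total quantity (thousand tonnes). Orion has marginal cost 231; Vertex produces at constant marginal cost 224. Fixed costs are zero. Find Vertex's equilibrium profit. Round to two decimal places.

Orion's profit: π_O = (470 - 0.5Q)q_O - (231q_O). Setting ∂π_O/∂q_O = 0: 239 - q_O - (1/2)(q_V) = 0.
Vertex's first-order condition: 246 - q_V - (1/2)(q_O) = 0.
So q_O = (239 - (1/2)q_V) and q_V = (246 - (1/2)q_O).
Solving the pair: q_O = 464/3, q_V = 506/3.
Price P = 470 - (1/2)·(970/3) = 925/3.
Vertex's profit: (925/3 - 224)·(506/3) = 14224.2222.

14224.22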